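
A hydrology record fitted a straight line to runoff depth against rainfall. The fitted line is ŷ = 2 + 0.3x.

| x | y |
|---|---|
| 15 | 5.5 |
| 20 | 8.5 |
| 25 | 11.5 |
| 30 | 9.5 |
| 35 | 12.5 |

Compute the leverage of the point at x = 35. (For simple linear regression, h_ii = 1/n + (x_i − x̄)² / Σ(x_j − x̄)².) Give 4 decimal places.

x̄ = (15 + 20 + 25 + 30 + 35)/5 = 25
Σ(x − x̄)² = 100 + 25 + 0 + 25 + 100 = 250
h = 1/5 + (10)²/250 = 0.2 + 0.4 = 0.6000

h = 0.6000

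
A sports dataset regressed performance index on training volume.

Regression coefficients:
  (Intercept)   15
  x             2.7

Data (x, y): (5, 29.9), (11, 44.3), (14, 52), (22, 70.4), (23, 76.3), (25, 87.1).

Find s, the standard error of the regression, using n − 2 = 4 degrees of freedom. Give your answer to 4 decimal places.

x=5: ŷ = 15 + 2.7·5 = 28.5; r = 29.9 − 28.5 = 1.4
x=11: ŷ = 15 + 2.7·11 = 44.7; r = 44.3 − 44.7 = -0.4
x=14: ŷ = 15 + 2.7·14 = 52.8; r = 52 − 52.8 = -0.8
x=22: ŷ = 15 + 2.7·22 = 74.4; r = 70.4 − 74.4 = -4
x=23: ŷ = 15 + 2.7·23 = 77.1; r = 76.3 − 77.1 = -0.8
x=25: ŷ = 15 + 2.7·25 = 82.5; r = 87.1 − 82.5 = 4.6
SSE = 1.96 + 0.16 + 0.64 + 16 + 0.64 + 21.16 = 40.56
s = √(40.56/4) = √10.14 ≈ 3.1843

s = 3.1843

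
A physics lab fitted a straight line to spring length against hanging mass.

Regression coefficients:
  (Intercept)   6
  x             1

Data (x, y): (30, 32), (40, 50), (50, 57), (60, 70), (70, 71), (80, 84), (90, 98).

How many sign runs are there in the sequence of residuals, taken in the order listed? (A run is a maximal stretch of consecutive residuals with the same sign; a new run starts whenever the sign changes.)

x=30: ŷ = 6 + 30 = 36; r = 32 − 36 = -4
x=40: ŷ = 6 + 40 = 46; r = 50 − 46 = 4
x=50: ŷ = 6 + 50 = 56; r = 57 − 56 = 1
x=60: ŷ = 6 + 60 = 66; r = 70 − 66 = 4
x=70: ŷ = 6 + 70 = 76; r = 71 − 76 = -5
x=80: ŷ = 6 + 80 = 86; r = 84 − 86 = -2
x=90: ŷ = 6 + 90 = 96; r = 98 − 96 = 2
Signs: − + + + − − +
Runs: −×1, +×3, −×2, +×1 → 4

4 runs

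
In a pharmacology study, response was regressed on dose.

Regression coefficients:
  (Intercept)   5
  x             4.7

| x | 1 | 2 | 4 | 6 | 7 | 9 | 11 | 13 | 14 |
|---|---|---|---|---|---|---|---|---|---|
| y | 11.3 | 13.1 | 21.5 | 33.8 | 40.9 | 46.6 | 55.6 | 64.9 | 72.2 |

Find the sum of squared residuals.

x=1: ŷ = 5 + 4.7·1 = 9.7; r = 11.3 − 9.7 = 1.6
x=2: ŷ = 5 + 4.7·2 = 14.4; r = 13.1 − 14.4 = -1.3
x=4: ŷ = 5 + 4.7·4 = 23.8; r = 21.5 − 23.8 = -2.3
x=6: ŷ = 5 + 4.7·6 = 33.2; r = 33.8 − 33.2 = 0.6
x=7: ŷ = 5 + 4.7·7 = 37.9; r = 40.9 − 37.9 = 3
x=9: ŷ = 5 + 4.7·9 = 47.3; r = 46.6 − 47.3 = -0.7
x=11: ŷ = 5 + 4.7·11 = 56.7; r = 55.6 − 56.7 = -1.1
x=13: ŷ = 5 + 4.7·13 = 66.1; r = 64.9 − 66.1 = -1.2
x=14: ŷ = 5 + 4.7·14 = 70.8; r = 72.2 − 70.8 = 1.4
SSE = 2.56 + 1.69 + 5.29 + 0.36 + 9 + 0.49 + 1.21 + 1.44 + 1.96 = 24

SSE = 24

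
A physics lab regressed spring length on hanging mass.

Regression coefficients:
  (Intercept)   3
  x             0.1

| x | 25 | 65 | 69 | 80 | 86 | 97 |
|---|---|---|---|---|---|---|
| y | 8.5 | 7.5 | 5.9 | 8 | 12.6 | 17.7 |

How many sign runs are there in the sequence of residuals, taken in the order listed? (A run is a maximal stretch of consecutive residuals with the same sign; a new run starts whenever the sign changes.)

3 runs

x=25: ŷ = 3 + 0.1·25 = 5.5; r = 8.5 − 5.5 = 3
x=65: ŷ = 3 + 0.1·65 = 9.5; r = 7.5 − 9.5 = -2
x=69: ŷ = 3 + 0.1·69 = 9.9; r = 5.9 − 9.9 = -4
x=80: ŷ = 3 + 0.1·80 = 11; r = 8 − 11 = -3
x=86: ŷ = 3 + 0.1·86 = 11.6; r = 12.6 − 11.6 = 1
x=97: ŷ = 3 + 0.1·97 = 12.7; r = 17.7 − 12.7 = 5
Signs: + − − − + +
Runs: +×1, −×3, +×2 → 3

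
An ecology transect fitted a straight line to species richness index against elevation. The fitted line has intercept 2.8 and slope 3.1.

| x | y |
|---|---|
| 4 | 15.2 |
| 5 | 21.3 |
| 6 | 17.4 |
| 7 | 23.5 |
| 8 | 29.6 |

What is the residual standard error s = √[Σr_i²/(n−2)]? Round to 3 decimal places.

x=4: ŷ = 2.8 + 3.1·4 = 15.2; r = 15.2 − 15.2 = 0
x=5: ŷ = 2.8 + 3.1·5 = 18.3; r = 21.3 − 18.3 = 3
x=6: ŷ = 2.8 + 3.1·6 = 21.4; r = 17.4 − 21.4 = -4
x=7: ŷ = 2.8 + 3.1·7 = 24.5; r = 23.5 − 24.5 = -1
x=8: ŷ = 2.8 + 3.1·8 = 27.6; r = 29.6 − 27.6 = 2
SSE = 0 + 9 + 16 + 1 + 4 = 30
s = √(30/3) = √10 ≈ 3.162

s = 3.162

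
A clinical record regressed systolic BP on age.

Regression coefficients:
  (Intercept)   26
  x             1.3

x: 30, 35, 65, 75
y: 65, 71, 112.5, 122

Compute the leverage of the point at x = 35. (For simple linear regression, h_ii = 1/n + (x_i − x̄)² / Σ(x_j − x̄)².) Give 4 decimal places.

x̄ = (30 + 35 + 65 + 75)/4 = 51.25
Σ(x − x̄)² = 451.562 + 264.062 + 189.062 + 564.062 = 1468.75
h = 1/4 + (-16.25)²/1468.75 = 0.25 + 0.179787 = 0.4298

h = 0.4298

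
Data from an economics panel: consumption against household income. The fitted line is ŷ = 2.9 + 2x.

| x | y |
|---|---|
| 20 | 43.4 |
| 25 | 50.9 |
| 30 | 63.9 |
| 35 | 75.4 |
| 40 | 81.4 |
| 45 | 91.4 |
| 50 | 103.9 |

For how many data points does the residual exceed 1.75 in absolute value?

x=20: ŷ = 2.9 + 2·20 = 42.9; e = 43.4 − 42.9 = 0.5
x=25: ŷ = 2.9 + 2·25 = 52.9; e = 50.9 − 52.9 = -2
x=30: ŷ = 2.9 + 2·30 = 62.9; e = 63.9 − 62.9 = 1
x=35: ŷ = 2.9 + 2·35 = 72.9; e = 75.4 − 72.9 = 2.5
x=40: ŷ = 2.9 + 2·40 = 82.9; e = 81.4 − 82.9 = -1.5
x=45: ŷ = 2.9 + 2·45 = 92.9; e = 91.4 − 92.9 = -1.5
x=50: ŷ = 2.9 + 2·50 = 102.9; e = 103.9 − 102.9 = 1
|e| > 1.75: x=25 (|e|=2), x=35 (|e|=2.5) → 2

2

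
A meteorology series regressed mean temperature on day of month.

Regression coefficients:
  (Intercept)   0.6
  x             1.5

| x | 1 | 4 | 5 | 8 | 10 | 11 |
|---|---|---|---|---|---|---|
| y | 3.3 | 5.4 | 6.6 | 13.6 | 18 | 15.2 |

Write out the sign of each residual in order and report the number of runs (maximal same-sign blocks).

4 runs

x=1: ŷ = 0.6 + 1.5·1 = 2.1; e = 3.3 − 2.1 = 1.2
x=4: ŷ = 0.6 + 1.5·4 = 6.6; e = 5.4 − 6.6 = -1.2
x=5: ŷ = 0.6 + 1.5·5 = 8.1; e = 6.6 − 8.1 = -1.5
x=8: ŷ = 0.6 + 1.5·8 = 12.6; e = 13.6 − 12.6 = 1
x=10: ŷ = 0.6 + 1.5·10 = 15.6; e = 18 − 15.6 = 2.4
x=11: ŷ = 0.6 + 1.5·11 = 17.1; e = 15.2 − 17.1 = -1.9
Signs: + − − + + −
Runs: +×1, −×2, +×2, −×1 → 4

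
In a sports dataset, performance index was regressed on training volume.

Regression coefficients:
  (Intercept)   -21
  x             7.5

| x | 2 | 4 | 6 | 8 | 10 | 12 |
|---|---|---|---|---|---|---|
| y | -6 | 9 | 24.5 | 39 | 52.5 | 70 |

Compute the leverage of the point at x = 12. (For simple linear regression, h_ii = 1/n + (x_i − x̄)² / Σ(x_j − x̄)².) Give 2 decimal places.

h = 0.52

x̄ = (2 + 4 + 6 + 8 + 10 + 12)/6 = 7
Σ(x − x̄)² = 25 + 9 + 1 + 1 + 9 + 25 = 70
h = 1/6 + (5)²/70 = 0.166667 + 0.357143 = 0.52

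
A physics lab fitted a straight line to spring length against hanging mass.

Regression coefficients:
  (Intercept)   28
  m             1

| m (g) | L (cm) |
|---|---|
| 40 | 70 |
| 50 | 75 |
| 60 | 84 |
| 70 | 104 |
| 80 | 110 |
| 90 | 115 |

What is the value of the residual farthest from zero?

e = 6

m=40: L̂ = 28 + 40 = 68; e = 70 − 68 = 2
m=50: L̂ = 28 + 50 = 78; e = 75 − 78 = -3
m=60: L̂ = 28 + 60 = 88; e = 84 − 88 = -4
m=70: L̂ = 28 + 70 = 98; e = 104 − 98 = 6
m=80: L̂ = 28 + 80 = 108; e = 110 − 108 = 2
m=90: L̂ = 28 + 90 = 118; e = 115 − 118 = -3
Largest |e| is 6 at m = 70, residual 6.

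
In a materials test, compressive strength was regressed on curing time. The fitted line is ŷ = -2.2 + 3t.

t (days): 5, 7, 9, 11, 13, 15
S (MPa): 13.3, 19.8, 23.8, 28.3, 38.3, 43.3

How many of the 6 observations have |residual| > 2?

t=5: ŷ = -2.2 + 3·5 = 12.8; r = 13.3 − 12.8 = 0.5
t=7: ŷ = -2.2 + 3·7 = 18.8; r = 19.8 − 18.8 = 1
t=9: ŷ = -2.2 + 3·9 = 24.8; r = 23.8 − 24.8 = -1
t=11: ŷ = -2.2 + 3·11 = 30.8; r = 28.3 − 30.8 = -2.5
t=13: ŷ = -2.2 + 3·13 = 36.8; r = 38.3 − 36.8 = 1.5
t=15: ŷ = -2.2 + 3·15 = 42.8; r = 43.3 − 42.8 = 0.5
|r| > 2: t=11 (|r|=2.5) → 1

1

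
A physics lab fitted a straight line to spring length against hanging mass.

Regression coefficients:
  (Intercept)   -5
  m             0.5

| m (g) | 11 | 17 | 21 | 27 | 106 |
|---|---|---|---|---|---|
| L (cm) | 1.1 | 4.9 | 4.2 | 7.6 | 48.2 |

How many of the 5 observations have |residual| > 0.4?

4

m=11: L̂ = -5 + 0.5·11 = 0.5; r = 1.1 − 0.5 = 0.6
m=17: L̂ = -5 + 0.5·17 = 3.5; r = 4.9 − 3.5 = 1.4
m=21: L̂ = -5 + 0.5·21 = 5.5; r = 4.2 − 5.5 = -1.3
m=27: L̂ = -5 + 0.5·27 = 8.5; r = 7.6 − 8.5 = -0.9
m=106: L̂ = -5 + 0.5·106 = 48; r = 48.2 − 48 = 0.2
|r| > 0.4: m=11 (|r|=0.6), m=17 (|r|=1.4), m=21 (|r|=1.3), m=27 (|r|=0.9) → 4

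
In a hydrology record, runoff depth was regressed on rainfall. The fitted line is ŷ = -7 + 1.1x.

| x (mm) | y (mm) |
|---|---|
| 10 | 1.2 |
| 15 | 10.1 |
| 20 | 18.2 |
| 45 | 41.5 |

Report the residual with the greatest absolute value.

e = 3.2

x=10: ŷ = -7 + 1.1·10 = 4; e = 1.2 − 4 = -2.8
x=15: ŷ = -7 + 1.1·15 = 9.5; e = 10.1 − 9.5 = 0.6
x=20: ŷ = -7 + 1.1·20 = 15; e = 18.2 − 15 = 3.2
x=45: ŷ = -7 + 1.1·45 = 42.5; e = 41.5 − 42.5 = -1
Largest |e| is 3.2 at x = 20, residual 3.2.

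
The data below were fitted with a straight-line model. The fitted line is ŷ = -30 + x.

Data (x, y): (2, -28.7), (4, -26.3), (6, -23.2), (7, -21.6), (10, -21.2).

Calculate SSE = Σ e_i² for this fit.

SSE = 4.62

x=2: ŷ = -30 + 2 = -28; e = -28.7 − (-28) = -0.7
x=4: ŷ = -30 + 4 = -26; e = -26.3 − (-26) = -0.3
x=6: ŷ = -30 + 6 = -24; e = -23.2 − (-24) = 0.8
x=7: ŷ = -30 + 7 = -23; e = -21.6 − (-23) = 1.4
x=10: ŷ = -30 + 10 = -20; e = -21.2 − (-20) = -1.2
SSE = 0.49 + 0.09 + 0.64 + 1.96 + 1.44 = 4.62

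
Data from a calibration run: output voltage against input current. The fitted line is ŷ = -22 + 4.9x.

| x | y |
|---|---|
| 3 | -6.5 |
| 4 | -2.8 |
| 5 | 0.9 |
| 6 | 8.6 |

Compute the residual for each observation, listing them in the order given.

0.8, -0.4, -1.6, 1.2

x=3: ŷ = -22 + 4.9·3 = -7.3; r = -6.5 − (-7.3) = 0.8
x=4: ŷ = -22 + 4.9·4 = -2.4; r = -2.8 − (-2.4) = -0.4
x=5: ŷ = -22 + 4.9·5 = 2.5; r = 0.9 − 2.5 = -1.6
x=6: ŷ = -22 + 4.9·6 = 7.4; r = 8.6 − 7.4 = 1.2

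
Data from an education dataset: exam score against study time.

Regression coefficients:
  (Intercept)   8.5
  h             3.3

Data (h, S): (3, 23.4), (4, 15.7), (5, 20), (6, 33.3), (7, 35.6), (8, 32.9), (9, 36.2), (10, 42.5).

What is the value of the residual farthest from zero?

h=3: ŷ = 8.5 + 3.3·3 = 18.4; r = 23.4 − 18.4 = 5
h=4: ŷ = 8.5 + 3.3·4 = 21.7; r = 15.7 − 21.7 = -6
h=5: ŷ = 8.5 + 3.3·5 = 25; r = 20 − 25 = -5
h=6: ŷ = 8.5 + 3.3·6 = 28.3; r = 33.3 − 28.3 = 5
h=7: ŷ = 8.5 + 3.3·7 = 31.6; r = 35.6 − 31.6 = 4
h=8: ŷ = 8.5 + 3.3·8 = 34.9; r = 32.9 − 34.9 = -2
h=9: ŷ = 8.5 + 3.3·9 = 38.2; r = 36.2 − 38.2 = -2
h=10: ŷ = 8.5 + 3.3·10 = 41.5; r = 42.5 − 41.5 = 1
Largest |r| is 6 at h = 4, residual -6.

r = -6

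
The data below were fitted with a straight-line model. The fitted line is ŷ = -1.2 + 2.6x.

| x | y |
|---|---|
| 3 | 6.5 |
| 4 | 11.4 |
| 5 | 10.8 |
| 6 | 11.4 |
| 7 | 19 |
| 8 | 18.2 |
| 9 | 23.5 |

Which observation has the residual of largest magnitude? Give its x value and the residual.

x = 6, e = -3

x=3: ŷ = -1.2 + 2.6·3 = 6.6; e = 6.5 − 6.6 = -0.1
x=4: ŷ = -1.2 + 2.6·4 = 9.2; e = 11.4 − 9.2 = 2.2
x=5: ŷ = -1.2 + 2.6·5 = 11.8; e = 10.8 − 11.8 = -1
x=6: ŷ = -1.2 + 2.6·6 = 14.4; e = 11.4 − 14.4 = -3
x=7: ŷ = -1.2 + 2.6·7 = 17; e = 19 − 17 = 2
x=8: ŷ = -1.2 + 2.6·8 = 19.6; e = 18.2 − 19.6 = -1.4
x=9: ŷ = -1.2 + 2.6·9 = 22.2; e = 23.5 − 22.2 = 1.3
Largest |e| is 3 at x = 6, residual -3.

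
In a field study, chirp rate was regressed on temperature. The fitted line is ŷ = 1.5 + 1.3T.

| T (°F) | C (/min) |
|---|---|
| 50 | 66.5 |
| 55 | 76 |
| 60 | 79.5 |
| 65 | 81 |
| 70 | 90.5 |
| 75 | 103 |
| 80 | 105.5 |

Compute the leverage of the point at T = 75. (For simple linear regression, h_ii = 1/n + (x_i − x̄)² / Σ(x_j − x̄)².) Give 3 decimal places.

h = 0.286

T̄ = (50 + 55 + 60 + 65 + 70 + 75 + 80)/7 = 65
Σ(T − T̄)² = 225 + 100 + 25 + 0 + 25 + 100 + 225 = 700
h = 1/7 + (10)²/700 = 0.142857 + 0.142857 = 0.286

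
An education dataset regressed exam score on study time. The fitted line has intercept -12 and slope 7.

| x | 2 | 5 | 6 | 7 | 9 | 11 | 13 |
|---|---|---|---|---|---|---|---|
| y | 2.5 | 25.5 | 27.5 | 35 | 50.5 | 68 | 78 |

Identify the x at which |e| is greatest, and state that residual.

x=2: ŷ = -12 + 7·2 = 2; e = 2.5 − 2 = 0.5
x=5: ŷ = -12 + 7·5 = 23; e = 25.5 − 23 = 2.5
x=6: ŷ = -12 + 7·6 = 30; e = 27.5 − 30 = -2.5
x=7: ŷ = -12 + 7·7 = 37; e = 35 − 37 = -2
x=9: ŷ = -12 + 7·9 = 51; e = 50.5 − 51 = -0.5
x=11: ŷ = -12 + 7·11 = 65; e = 68 − 65 = 3
x=13: ŷ = -12 + 7·13 = 79; e = 78 − 79 = -1
Largest |e| is 3 at x = 11, residual 3.

x = 11, e = 3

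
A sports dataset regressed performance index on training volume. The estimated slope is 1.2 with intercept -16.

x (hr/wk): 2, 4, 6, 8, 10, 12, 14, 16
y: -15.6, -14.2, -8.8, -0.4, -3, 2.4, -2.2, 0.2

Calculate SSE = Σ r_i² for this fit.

x=2: ŷ = -16 + 1.2·2 = -13.6; r = -15.6 − (-13.6) = -2
x=4: ŷ = -16 + 1.2·4 = -11.2; r = -14.2 − (-11.2) = -3
x=6: ŷ = -16 + 1.2·6 = -8.8; r = -8.8 − (-8.8) = 0
x=8: ŷ = -16 + 1.2·8 = -6.4; r = -0.4 − (-6.4) = 6
x=10: ŷ = -16 + 1.2·10 = -4; r = -3 − (-4) = 1
x=12: ŷ = -16 + 1.2·12 = -1.6; r = 2.4 − (-1.6) = 4
x=14: ŷ = -16 + 1.2·14 = 0.8; r = -2.2 − 0.8 = -3
x=16: ŷ = -16 + 1.2·16 = 3.2; r = 0.2 − 3.2 = -3
SSE = 4 + 9 + 0 + 36 + 1 + 16 + 9 + 9 = 84

SSE = 84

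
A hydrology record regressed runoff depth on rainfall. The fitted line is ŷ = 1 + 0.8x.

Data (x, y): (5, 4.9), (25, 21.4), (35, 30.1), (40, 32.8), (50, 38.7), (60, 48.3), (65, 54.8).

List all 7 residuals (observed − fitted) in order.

x=5: ŷ = 1 + 0.8·5 = 5; e = 4.9 − 5 = -0.1
x=25: ŷ = 1 + 0.8·25 = 21; e = 21.4 − 21 = 0.4
x=35: ŷ = 1 + 0.8·35 = 29; e = 30.1 − 29 = 1.1
x=40: ŷ = 1 + 0.8·40 = 33; e = 32.8 − 33 = -0.2
x=50: ŷ = 1 + 0.8·50 = 41; e = 38.7 − 41 = -2.3
x=60: ŷ = 1 + 0.8·60 = 49; e = 48.3 − 49 = -0.7
x=65: ŷ = 1 + 0.8·65 = 53; e = 54.8 − 53 = 1.8

-0.1, 0.4, 1.1, -0.2, -2.3, -0.7, 1.8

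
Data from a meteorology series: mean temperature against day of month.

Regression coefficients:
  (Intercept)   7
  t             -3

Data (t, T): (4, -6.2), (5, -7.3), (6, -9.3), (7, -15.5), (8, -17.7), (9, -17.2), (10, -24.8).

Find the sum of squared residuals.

t=4: T̂ = 7 − 3·4 = -5; r = -6.2 − (-5) = -1.2
t=5: T̂ = 7 − 3·5 = -8; r = -7.3 − (-8) = 0.7
t=6: T̂ = 7 − 3·6 = -11; r = -9.3 − (-11) = 1.7
t=7: T̂ = 7 − 3·7 = -14; r = -15.5 − (-14) = -1.5
t=8: T̂ = 7 − 3·8 = -17; r = -17.7 − (-17) = -0.7
t=9: T̂ = 7 − 3·9 = -20; r = -17.2 − (-20) = 2.8
t=10: T̂ = 7 − 3·10 = -23; r = -24.8 − (-23) = -1.8
SSE = 1.44 + 0.49 + 2.89 + 2.25 + 0.49 + 7.84 + 3.24 = 18.64

SSE = 18.64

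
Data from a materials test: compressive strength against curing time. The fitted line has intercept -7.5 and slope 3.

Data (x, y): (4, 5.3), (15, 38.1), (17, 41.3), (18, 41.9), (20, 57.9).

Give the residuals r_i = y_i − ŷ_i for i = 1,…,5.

x=4: ŷ = -7.5 + 3·4 = 4.5; r = 5.3 − 4.5 = 0.8
x=15: ŷ = -7.5 + 3·15 = 37.5; r = 38.1 − 37.5 = 0.6
x=17: ŷ = -7.5 + 3·17 = 43.5; r = 41.3 − 43.5 = -2.2
x=18: ŷ = -7.5 + 3·18 = 46.5; r = 41.9 − 46.5 = -4.6
x=20: ŷ = -7.5 + 3·20 = 52.5; r = 57.9 − 52.5 = 5.4

0.8, 0.6, -2.2, -4.6, 5.4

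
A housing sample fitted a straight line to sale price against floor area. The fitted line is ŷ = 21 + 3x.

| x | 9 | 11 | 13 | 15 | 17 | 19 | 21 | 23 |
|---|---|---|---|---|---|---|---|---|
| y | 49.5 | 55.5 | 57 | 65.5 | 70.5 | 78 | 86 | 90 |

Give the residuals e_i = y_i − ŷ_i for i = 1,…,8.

x=9: ŷ = 21 + 3·9 = 48; e = 49.5 − 48 = 1.5
x=11: ŷ = 21 + 3·11 = 54; e = 55.5 − 54 = 1.5
x=13: ŷ = 21 + 3·13 = 60; e = 57 − 60 = -3
x=15: ŷ = 21 + 3·15 = 66; e = 65.5 − 66 = -0.5
x=17: ŷ = 21 + 3·17 = 72; e = 70.5 − 72 = -1.5
x=19: ŷ = 21 + 3·19 = 78; e = 78 − 78 = 0
x=21: ŷ = 21 + 3·21 = 84; e = 86 − 84 = 2
x=23: ŷ = 21 + 3·23 = 90; e = 90 − 90 = 0

1.5, 1.5, -3, -0.5, -1.5, 0, 2, 0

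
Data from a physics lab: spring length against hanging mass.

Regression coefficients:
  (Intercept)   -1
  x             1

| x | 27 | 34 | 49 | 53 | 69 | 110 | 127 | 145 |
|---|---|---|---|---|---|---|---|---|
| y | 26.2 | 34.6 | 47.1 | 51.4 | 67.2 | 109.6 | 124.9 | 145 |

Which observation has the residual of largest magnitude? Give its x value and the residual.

x = 34, r = 1.6

x=27: ŷ = -1 + 27 = 26; r = 26.2 − 26 = 0.2
x=34: ŷ = -1 + 34 = 33; r = 34.6 − 33 = 1.6
x=49: ŷ = -1 + 49 = 48; r = 47.1 − 48 = -0.9
x=53: ŷ = -1 + 53 = 52; r = 51.4 − 52 = -0.6
x=69: ŷ = -1 + 69 = 68; r = 67.2 − 68 = -0.8
x=110: ŷ = -1 + 110 = 109; r = 109.6 − 109 = 0.6
x=127: ŷ = -1 + 127 = 126; r = 124.9 − 126 = -1.1
x=145: ŷ = -1 + 145 = 144; r = 145 − 144 = 1
Largest |r| is 1.6 at x = 34, residual 1.6.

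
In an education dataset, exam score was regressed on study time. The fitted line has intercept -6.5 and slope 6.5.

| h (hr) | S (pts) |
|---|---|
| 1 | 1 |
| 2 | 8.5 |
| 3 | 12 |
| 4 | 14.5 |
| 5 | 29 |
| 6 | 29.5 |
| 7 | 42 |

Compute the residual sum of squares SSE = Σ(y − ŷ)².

SSE = 58

h=1: Ŝ = -6.5 + 6.5·1 = 0; e = 1 − 0 = 1
h=2: Ŝ = -6.5 + 6.5·2 = 6.5; e = 8.5 − 6.5 = 2
h=3: Ŝ = -6.5 + 6.5·3 = 13; e = 12 − 13 = -1
h=4: Ŝ = -6.5 + 6.5·4 = 19.5; e = 14.5 − 19.5 = -5
h=5: Ŝ = -6.5 + 6.5·5 = 26; e = 29 − 26 = 3
h=6: Ŝ = -6.5 + 6.5·6 = 32.5; e = 29.5 − 32.5 = -3
h=7: Ŝ = -6.5 + 6.5·7 = 39; e = 42 − 39 = 3
SSE = 1 + 4 + 1 + 25 + 9 + 9 + 9 = 58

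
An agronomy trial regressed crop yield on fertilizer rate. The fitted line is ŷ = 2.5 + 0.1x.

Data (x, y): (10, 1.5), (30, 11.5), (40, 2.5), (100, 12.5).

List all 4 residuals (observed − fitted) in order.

x=10: ŷ = 2.5 + 0.1·10 = 3.5; r = 1.5 − 3.5 = -2
x=30: ŷ = 2.5 + 0.1·30 = 5.5; r = 11.5 − 5.5 = 6
x=40: ŷ = 2.5 + 0.1·40 = 6.5; r = 2.5 − 6.5 = -4
x=100: ŷ = 2.5 + 0.1·100 = 12.5; r = 12.5 − 12.5 = 0

-2, 6, -4, 0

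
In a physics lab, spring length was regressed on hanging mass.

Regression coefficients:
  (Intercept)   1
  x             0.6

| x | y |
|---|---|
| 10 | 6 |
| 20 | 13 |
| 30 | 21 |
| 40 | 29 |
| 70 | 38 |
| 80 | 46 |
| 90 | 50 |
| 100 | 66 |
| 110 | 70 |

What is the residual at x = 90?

r = -5

ŷ = 1 + 0.6·90 = 55
r = 50 − 55 = -5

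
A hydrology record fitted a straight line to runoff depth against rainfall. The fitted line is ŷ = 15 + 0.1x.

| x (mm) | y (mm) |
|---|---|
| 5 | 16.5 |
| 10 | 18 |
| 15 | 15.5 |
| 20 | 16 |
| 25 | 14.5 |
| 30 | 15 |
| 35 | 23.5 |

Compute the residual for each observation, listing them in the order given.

1, 2, -1, -1, -3, -3, 5

x=5: ŷ = 15 + 0.1·5 = 15.5; e = 16.5 − 15.5 = 1
x=10: ŷ = 15 + 0.1·10 = 16; e = 18 − 16 = 2
x=15: ŷ = 15 + 0.1·15 = 16.5; e = 15.5 − 16.5 = -1
x=20: ŷ = 15 + 0.1·20 = 17; e = 16 − 17 = -1
x=25: ŷ = 15 + 0.1·25 = 17.5; e = 14.5 − 17.5 = -3
x=30: ŷ = 15 + 0.1·30 = 18; e = 15 − 18 = -3
x=35: ŷ = 15 + 0.1·35 = 18.5; e = 23.5 − 18.5 = 5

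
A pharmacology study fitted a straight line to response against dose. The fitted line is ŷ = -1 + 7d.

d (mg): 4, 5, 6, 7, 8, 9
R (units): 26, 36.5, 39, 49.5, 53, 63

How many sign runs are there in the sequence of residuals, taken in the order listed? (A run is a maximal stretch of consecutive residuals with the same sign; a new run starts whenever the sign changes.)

6 runs

d=4: ŷ = -1 + 7·4 = 27; e = 26 − 27 = -1
d=5: ŷ = -1 + 7·5 = 34; e = 36.5 − 34 = 2.5
d=6: ŷ = -1 + 7·6 = 41; e = 39 − 41 = -2
d=7: ŷ = -1 + 7·7 = 48; e = 49.5 − 48 = 1.5
d=8: ŷ = -1 + 7·8 = 55; e = 53 − 55 = -2
d=9: ŷ = -1 + 7·9 = 62; e = 63 − 62 = 1
Signs: − + − + − +
Runs: −×1, +×1, −×1, +×1, −×1, +×1 → 6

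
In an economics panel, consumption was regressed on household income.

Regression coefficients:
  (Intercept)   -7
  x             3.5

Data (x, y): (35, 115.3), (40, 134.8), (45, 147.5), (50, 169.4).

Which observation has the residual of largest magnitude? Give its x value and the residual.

x=35: ŷ = -7 + 3.5·35 = 115.5; e = 115.3 − 115.5 = -0.2
x=40: ŷ = -7 + 3.5·40 = 133; e = 134.8 − 133 = 1.8
x=45: ŷ = -7 + 3.5·45 = 150.5; e = 147.5 − 150.5 = -3
x=50: ŷ = -7 + 3.5·50 = 168; e = 169.4 − 168 = 1.4
Largest |e| is 3 at x = 45, residual -3.

x = 45, e = -3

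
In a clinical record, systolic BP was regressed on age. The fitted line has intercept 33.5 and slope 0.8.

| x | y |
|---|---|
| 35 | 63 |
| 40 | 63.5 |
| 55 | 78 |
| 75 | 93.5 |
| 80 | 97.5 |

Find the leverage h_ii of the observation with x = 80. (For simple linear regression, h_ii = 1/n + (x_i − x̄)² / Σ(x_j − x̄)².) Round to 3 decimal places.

x̄ = (35 + 40 + 55 + 75 + 80)/5 = 57
Σ(x − x̄)² = 484 + 289 + 4 + 324 + 529 = 1630
h = 1/5 + (23)²/1630 = 0.2 + 0.32454 = 0.525

h = 0.525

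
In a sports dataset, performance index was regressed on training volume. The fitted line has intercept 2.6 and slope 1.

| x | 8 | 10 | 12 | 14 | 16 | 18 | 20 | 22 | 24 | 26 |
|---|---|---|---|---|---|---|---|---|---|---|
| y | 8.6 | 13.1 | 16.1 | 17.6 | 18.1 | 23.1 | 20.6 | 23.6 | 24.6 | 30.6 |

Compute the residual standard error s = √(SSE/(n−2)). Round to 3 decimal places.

x=8: ŷ = 2.6 + 8 = 10.6; e = 8.6 − 10.6 = -2
x=10: ŷ = 2.6 + 10 = 12.6; e = 13.1 − 12.6 = 0.5
x=12: ŷ = 2.6 + 12 = 14.6; e = 16.1 − 14.6 = 1.5
x=14: ŷ = 2.6 + 14 = 16.6; e = 17.6 − 16.6 = 1
x=16: ŷ = 2.6 + 16 = 18.6; e = 18.1 − 18.6 = -0.5
x=18: ŷ = 2.6 + 18 = 20.6; e = 23.1 − 20.6 = 2.5
x=20: ŷ = 2.6 + 20 = 22.6; e = 20.6 − 22.6 = -2
x=22: ŷ = 2.6 + 22 = 24.6; e = 23.6 − 24.6 = -1
x=24: ŷ = 2.6 + 24 = 26.6; e = 24.6 − 26.6 = -2
x=26: ŷ = 2.6 + 26 = 28.6; e = 30.6 − 28.6 = 2
SSE = 4 + 0.25 + 2.25 + 1 + 0.25 + 6.25 + 4 + 1 + 4 + 4 = 27
s = √(27/8) = √3.375 ≈ 1.837

s = 1.837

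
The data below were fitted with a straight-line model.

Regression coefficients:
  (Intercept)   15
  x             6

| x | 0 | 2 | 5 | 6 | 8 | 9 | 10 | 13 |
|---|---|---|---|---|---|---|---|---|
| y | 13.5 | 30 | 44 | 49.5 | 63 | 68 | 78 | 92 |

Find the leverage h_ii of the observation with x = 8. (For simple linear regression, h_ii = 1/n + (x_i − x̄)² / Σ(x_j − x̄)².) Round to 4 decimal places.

h = 0.1398

x̄ = (0 + 2 + 5 + 6 + 8 + 9 + 10 + 13)/8 = 6.625
Σ(x − x̄)² = 43.8906 + 21.3906 + 2.64062 + 0.390625 + 1.89062 + 5.64062 + 11.3906 + 40.6406 = 127.875
h = 1/8 + (1.375)²/127.875 = 0.125 + 0.0147849 = 0.1398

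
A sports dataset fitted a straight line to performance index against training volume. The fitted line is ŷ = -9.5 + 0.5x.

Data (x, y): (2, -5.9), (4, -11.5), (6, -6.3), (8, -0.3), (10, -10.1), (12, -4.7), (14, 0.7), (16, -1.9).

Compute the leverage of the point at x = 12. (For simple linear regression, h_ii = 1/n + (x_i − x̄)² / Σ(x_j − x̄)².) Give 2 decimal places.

x̄ = (2 + 4 + 6 + 8 + 10 + 12 + 14 + 16)/8 = 9
Σ(x − x̄)² = 49 + 25 + 9 + 1 + 1 + 9 + 25 + 49 = 168
h = 1/8 + (3)²/168 = 0.125 + 0.0535714 = 0.18

h = 0.18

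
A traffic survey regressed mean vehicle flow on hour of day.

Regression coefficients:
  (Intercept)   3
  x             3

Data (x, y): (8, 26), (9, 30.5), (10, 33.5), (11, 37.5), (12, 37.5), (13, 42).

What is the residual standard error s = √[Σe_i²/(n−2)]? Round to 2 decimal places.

s = 1.22

x=8: ŷ = 3 + 3·8 = 27; e = 26 − 27 = -1
x=9: ŷ = 3 + 3·9 = 30; e = 30.5 − 30 = 0.5
x=10: ŷ = 3 + 3·10 = 33; e = 33.5 − 33 = 0.5
x=11: ŷ = 3 + 3·11 = 36; e = 37.5 − 36 = 1.5
x=12: ŷ = 3 + 3·12 = 39; e = 37.5 − 39 = -1.5
x=13: ŷ = 3 + 3·13 = 42; e = 42 − 42 = 0
SSE = 1 + 0.25 + 0.25 + 2.25 + 2.25 + 0 = 6
s = √(6/4) = √1.5 ≈ 1.22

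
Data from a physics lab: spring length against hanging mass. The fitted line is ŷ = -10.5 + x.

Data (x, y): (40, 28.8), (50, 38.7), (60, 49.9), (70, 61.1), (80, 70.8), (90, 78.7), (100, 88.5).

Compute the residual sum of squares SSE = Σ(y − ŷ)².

x=40: ŷ = -10.5 + 40 = 29.5; e = 28.8 − 29.5 = -0.7
x=50: ŷ = -10.5 + 50 = 39.5; e = 38.7 − 39.5 = -0.8
x=60: ŷ = -10.5 + 60 = 49.5; e = 49.9 − 49.5 = 0.4
x=70: ŷ = -10.5 + 70 = 59.5; e = 61.1 − 59.5 = 1.6
x=80: ŷ = -10.5 + 80 = 69.5; e = 70.8 − 69.5 = 1.3
x=90: ŷ = -10.5 + 90 = 79.5; e = 78.7 − 79.5 = -0.8
x=100: ŷ = -10.5 + 100 = 89.5; e = 88.5 − 89.5 = -1
SSE = 0.49 + 0.64 + 0.16 + 2.56 + 1.69 + 0.64 + 1 = 7.18

SSE = 7.18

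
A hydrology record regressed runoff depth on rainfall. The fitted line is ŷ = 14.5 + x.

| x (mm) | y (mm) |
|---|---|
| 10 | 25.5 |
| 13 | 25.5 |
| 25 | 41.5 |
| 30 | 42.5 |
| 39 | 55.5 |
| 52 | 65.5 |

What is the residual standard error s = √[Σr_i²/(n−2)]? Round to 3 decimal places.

x=10: ŷ = 14.5 + 10 = 24.5; r = 25.5 − 24.5 = 1
x=13: ŷ = 14.5 + 13 = 27.5; r = 25.5 − 27.5 = -2
x=25: ŷ = 14.5 + 25 = 39.5; r = 41.5 − 39.5 = 2
x=30: ŷ = 14.5 + 30 = 44.5; r = 42.5 − 44.5 = -2
x=39: ŷ = 14.5 + 39 = 53.5; r = 55.5 − 53.5 = 2
x=52: ŷ = 14.5 + 52 = 66.5; r = 65.5 − 66.5 = -1
SSE = 1 + 4 + 4 + 4 + 4 + 1 = 18
s = √(18/4) = √4.5 ≈ 2.121

s = 2.121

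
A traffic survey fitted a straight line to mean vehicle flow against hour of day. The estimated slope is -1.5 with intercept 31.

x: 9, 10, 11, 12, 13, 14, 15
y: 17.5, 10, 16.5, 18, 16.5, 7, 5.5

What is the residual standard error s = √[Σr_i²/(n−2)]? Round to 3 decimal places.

x=9: ŷ = 31 − 1.5·9 = 17.5; r = 17.5 − 17.5 = 0
x=10: ŷ = 31 − 1.5·10 = 16; r = 10 − 16 = -6
x=11: ŷ = 31 − 1.5·11 = 14.5; r = 16.5 − 14.5 = 2
x=12: ŷ = 31 − 1.5·12 = 13; r = 18 − 13 = 5
x=13: ŷ = 31 − 1.5·13 = 11.5; r = 16.5 − 11.5 = 5
x=14: ŷ = 31 − 1.5·14 = 10; r = 7 − 10 = -3
x=15: ŷ = 31 − 1.5·15 = 8.5; r = 5.5 − 8.5 = -3
SSE = 0 + 36 + 4 + 25 + 25 + 9 + 9 = 108
s = √(108/5) = √21.6 ≈ 4.648

s = 4.648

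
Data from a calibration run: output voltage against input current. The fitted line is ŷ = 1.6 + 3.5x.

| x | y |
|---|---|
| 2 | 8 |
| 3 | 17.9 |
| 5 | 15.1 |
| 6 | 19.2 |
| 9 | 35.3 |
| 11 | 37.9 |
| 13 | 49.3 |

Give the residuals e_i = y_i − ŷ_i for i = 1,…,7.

x=2: ŷ = 1.6 + 3.5·2 = 8.6; e = 8 − 8.6 = -0.6
x=3: ŷ = 1.6 + 3.5·3 = 12.1; e = 17.9 − 12.1 = 5.8
x=5: ŷ = 1.6 + 3.5·5 = 19.1; e = 15.1 − 19.1 = -4
x=6: ŷ = 1.6 + 3.5·6 = 22.6; e = 19.2 − 22.6 = -3.4
x=9: ŷ = 1.6 + 3.5·9 = 33.1; e = 35.3 − 33.1 = 2.2
x=11: ŷ = 1.6 + 3.5·11 = 40.1; e = 37.9 − 40.1 = -2.2
x=13: ŷ = 1.6 + 3.5·13 = 47.1; e = 49.3 − 47.1 = 2.2

-0.6, 5.8, -4, -3.4, 2.2, -2.2, 2.2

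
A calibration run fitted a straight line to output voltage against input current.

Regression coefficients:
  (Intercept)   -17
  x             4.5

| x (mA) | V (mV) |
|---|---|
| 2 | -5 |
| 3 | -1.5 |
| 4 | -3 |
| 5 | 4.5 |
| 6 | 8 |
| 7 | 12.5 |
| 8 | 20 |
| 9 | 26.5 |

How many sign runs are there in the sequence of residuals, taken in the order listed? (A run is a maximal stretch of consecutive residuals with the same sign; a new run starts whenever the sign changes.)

3 runs

x=2: V̂ = -17 + 4.5·2 = -8; r = -5 − (-8) = 3
x=3: V̂ = -17 + 4.5·3 = -3.5; r = -1.5 − (-3.5) = 2
x=4: V̂ = -17 + 4.5·4 = 1; r = -3 − 1 = -4
x=5: V̂ = -17 + 4.5·5 = 5.5; r = 4.5 − 5.5 = -1
x=6: V̂ = -17 + 4.5·6 = 10; r = 8 − 10 = -2
x=7: V̂ = -17 + 4.5·7 = 14.5; r = 12.5 − 14.5 = -2
x=8: V̂ = -17 + 4.5·8 = 19; r = 20 − 19 = 1
x=9: V̂ = -17 + 4.5·9 = 23.5; r = 26.5 − 23.5 = 3
Signs: + + − − − − + +
Runs: +×2, −×4, +×2 → 3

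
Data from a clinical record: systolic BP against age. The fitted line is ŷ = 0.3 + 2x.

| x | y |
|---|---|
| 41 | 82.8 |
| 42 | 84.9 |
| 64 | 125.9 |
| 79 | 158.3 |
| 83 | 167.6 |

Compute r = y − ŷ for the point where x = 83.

ŷ = 0.3 + 2·83 = 166.3
r = 167.6 − 166.3 = 1.3

r = 1.3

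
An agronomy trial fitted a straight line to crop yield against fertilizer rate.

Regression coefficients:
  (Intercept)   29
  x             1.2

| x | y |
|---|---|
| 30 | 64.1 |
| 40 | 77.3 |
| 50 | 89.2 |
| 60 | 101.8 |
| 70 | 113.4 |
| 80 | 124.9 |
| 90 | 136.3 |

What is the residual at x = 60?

ŷ = 29 + 1.2·60 = 101
e = 101.8 − 101 = 0.8

e = 0.8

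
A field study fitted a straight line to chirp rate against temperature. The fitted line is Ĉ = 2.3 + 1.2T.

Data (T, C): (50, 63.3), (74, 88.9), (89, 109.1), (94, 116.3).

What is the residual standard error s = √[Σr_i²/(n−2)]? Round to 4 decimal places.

s = 1.9079

T=50: Ĉ = 2.3 + 1.2·50 = 62.3; r = 63.3 − 62.3 = 1
T=74: Ĉ = 2.3 + 1.2·74 = 91.1; r = 88.9 − 91.1 = -2.2
T=89: Ĉ = 2.3 + 1.2·89 = 109.1; r = 109.1 − 109.1 = 0
T=94: Ĉ = 2.3 + 1.2·94 = 115.1; r = 116.3 − 115.1 = 1.2
SSE = 1 + 4.84 + 0 + 1.44 = 7.28
s = √(7.28/2) = √3.64 ≈ 1.9079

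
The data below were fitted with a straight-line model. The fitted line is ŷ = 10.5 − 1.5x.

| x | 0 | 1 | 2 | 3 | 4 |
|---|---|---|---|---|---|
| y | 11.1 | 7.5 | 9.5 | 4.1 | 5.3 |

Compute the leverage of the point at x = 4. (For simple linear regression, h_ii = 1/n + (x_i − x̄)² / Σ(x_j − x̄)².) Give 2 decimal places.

x̄ = (0 + 1 + 2 + 3 + 4)/5 = 2
Σ(x − x̄)² = 4 + 1 + 0 + 1 + 4 = 10
h = 1/5 + (2)²/10 = 0.2 + 0.4 = 0.60

h = 0.60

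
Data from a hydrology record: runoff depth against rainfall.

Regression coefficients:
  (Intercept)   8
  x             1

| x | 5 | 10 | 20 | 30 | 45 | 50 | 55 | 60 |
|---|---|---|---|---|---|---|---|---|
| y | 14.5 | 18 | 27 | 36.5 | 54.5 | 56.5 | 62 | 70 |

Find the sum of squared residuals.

x=5: ŷ = 8 + 5 = 13; r = 14.5 − 13 = 1.5
x=10: ŷ = 8 + 10 = 18; r = 18 − 18 = 0
x=20: ŷ = 8 + 20 = 28; r = 27 − 28 = -1
x=30: ŷ = 8 + 30 = 38; r = 36.5 − 38 = -1.5
x=45: ŷ = 8 + 45 = 53; r = 54.5 − 53 = 1.5
x=50: ŷ = 8 + 50 = 58; r = 56.5 − 58 = -1.5
x=55: ŷ = 8 + 55 = 63; r = 62 − 63 = -1
x=60: ŷ = 8 + 60 = 68; r = 70 − 68 = 2
SSE = 2.25 + 0 + 1 + 2.25 + 2.25 + 2.25 + 1 + 4 = 15

SSE = 15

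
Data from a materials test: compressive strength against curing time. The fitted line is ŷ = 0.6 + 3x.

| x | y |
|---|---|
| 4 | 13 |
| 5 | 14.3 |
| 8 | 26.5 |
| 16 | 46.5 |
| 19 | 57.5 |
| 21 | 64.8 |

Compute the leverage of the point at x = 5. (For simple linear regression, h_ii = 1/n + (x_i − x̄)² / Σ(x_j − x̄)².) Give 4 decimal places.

h = 0.3535

x̄ = (4 + 5 + 8 + 16 + 19 + 21)/6 = 12.1667
Σ(x − x̄)² = 66.6944 + 51.3611 + 17.3611 + 14.6944 + 46.6944 + 78.0278 = 274.833
h = 1/6 + (-7.16667)²/274.833 = 0.166667 + 0.186881 = 0.3535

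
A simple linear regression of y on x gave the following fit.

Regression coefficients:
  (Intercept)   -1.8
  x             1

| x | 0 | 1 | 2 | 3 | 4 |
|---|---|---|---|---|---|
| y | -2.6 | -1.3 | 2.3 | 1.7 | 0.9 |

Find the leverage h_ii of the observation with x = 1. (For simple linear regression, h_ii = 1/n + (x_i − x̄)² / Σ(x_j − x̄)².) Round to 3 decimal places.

h = 0.300

x̄ = (0 + 1 + 2 + 3 + 4)/5 = 2
Σ(x − x̄)² = 4 + 1 + 0 + 1 + 4 = 10
h = 1/5 + (-1)²/10 = 0.2 + 0.1 = 0.300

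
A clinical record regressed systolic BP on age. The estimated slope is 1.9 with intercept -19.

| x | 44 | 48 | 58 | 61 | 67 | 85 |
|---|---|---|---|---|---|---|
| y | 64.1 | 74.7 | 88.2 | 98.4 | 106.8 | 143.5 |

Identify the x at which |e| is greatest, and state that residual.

x = 58, e = -3

x=44: ŷ = -19 + 1.9·44 = 64.6; e = 64.1 − 64.6 = -0.5
x=48: ŷ = -19 + 1.9·48 = 72.2; e = 74.7 − 72.2 = 2.5
x=58: ŷ = -19 + 1.9·58 = 91.2; e = 88.2 − 91.2 = -3
x=61: ŷ = -19 + 1.9·61 = 96.9; e = 98.4 − 96.9 = 1.5
x=67: ŷ = -19 + 1.9·67 = 108.3; e = 106.8 − 108.3 = -1.5
x=85: ŷ = -19 + 1.9·85 = 142.5; e = 143.5 − 142.5 = 1
Largest |e| is 3 at x = 58, residual -3.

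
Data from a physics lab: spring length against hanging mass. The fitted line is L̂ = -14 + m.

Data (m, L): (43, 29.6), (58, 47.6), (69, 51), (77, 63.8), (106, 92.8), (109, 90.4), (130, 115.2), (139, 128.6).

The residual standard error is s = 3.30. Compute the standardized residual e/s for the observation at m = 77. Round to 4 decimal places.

0.2424

L̂ = -14 + 77 = 63
e = 63.8 − 63 = 0.8
e/s = 0.8 / 3.30 = 0.2424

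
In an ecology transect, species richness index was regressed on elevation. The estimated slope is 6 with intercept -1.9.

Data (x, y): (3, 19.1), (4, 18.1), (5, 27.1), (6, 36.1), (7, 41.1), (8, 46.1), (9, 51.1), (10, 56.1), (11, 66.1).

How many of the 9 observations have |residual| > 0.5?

8

x=3: ŷ = -1.9 + 6·3 = 16.1; r = 19.1 − 16.1 = 3
x=4: ŷ = -1.9 + 6·4 = 22.1; r = 18.1 − 22.1 = -4
x=5: ŷ = -1.9 + 6·5 = 28.1; r = 27.1 − 28.1 = -1
x=6: ŷ = -1.9 + 6·6 = 34.1; r = 36.1 − 34.1 = 2
x=7: ŷ = -1.9 + 6·7 = 40.1; r = 41.1 − 40.1 = 1
x=8: ŷ = -1.9 + 6·8 = 46.1; r = 46.1 − 46.1 = 0
x=9: ŷ = -1.9 + 6·9 = 52.1; r = 51.1 − 52.1 = -1
x=10: ŷ = -1.9 + 6·10 = 58.1; r = 56.1 − 58.1 = -2
x=11: ŷ = -1.9 + 6·11 = 64.1; r = 66.1 − 64.1 = 2
|r| > 0.5: x=3 (|r|=3), x=4 (|r|=4), x=5 (|r|=1), x=6 (|r|=2), x=7 (|r|=1), x=9 (|r|=1), x=10 (|r|=2), x=11 (|r|=2) → 8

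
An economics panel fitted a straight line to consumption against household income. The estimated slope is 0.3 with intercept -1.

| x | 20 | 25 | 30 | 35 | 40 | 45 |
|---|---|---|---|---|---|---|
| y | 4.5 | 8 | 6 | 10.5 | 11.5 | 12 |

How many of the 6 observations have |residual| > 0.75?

3

x=20: ŷ = -1 + 0.3·20 = 5; r = 4.5 − 5 = -0.5
x=25: ŷ = -1 + 0.3·25 = 6.5; r = 8 − 6.5 = 1.5
x=30: ŷ = -1 + 0.3·30 = 8; r = 6 − 8 = -2
x=35: ŷ = -1 + 0.3·35 = 9.5; r = 10.5 − 9.5 = 1
x=40: ŷ = -1 + 0.3·40 = 11; r = 11.5 − 11 = 0.5
x=45: ŷ = -1 + 0.3·45 = 12.5; r = 12 − 12.5 = -0.5
|r| > 0.75: x=25 (|r|=1.5), x=30 (|r|=2), x=35 (|r|=1) → 3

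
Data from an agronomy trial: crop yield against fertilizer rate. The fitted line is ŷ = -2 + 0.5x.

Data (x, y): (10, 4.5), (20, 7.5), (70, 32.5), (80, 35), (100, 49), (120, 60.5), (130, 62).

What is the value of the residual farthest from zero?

x=10: ŷ = -2 + 0.5·10 = 3; e = 4.5 − 3 = 1.5
x=20: ŷ = -2 + 0.5·20 = 8; e = 7.5 − 8 = -0.5
x=70: ŷ = -2 + 0.5·70 = 33; e = 32.5 − 33 = -0.5
x=80: ŷ = -2 + 0.5·80 = 38; e = 35 − 38 = -3
x=100: ŷ = -2 + 0.5·100 = 48; e = 49 − 48 = 1
x=120: ŷ = -2 + 0.5·120 = 58; e = 60.5 − 58 = 2.5
x=130: ŷ = -2 + 0.5·130 = 63; e = 62 − 63 = -1
Largest |e| is 3 at x = 80, residual -3.

e = -3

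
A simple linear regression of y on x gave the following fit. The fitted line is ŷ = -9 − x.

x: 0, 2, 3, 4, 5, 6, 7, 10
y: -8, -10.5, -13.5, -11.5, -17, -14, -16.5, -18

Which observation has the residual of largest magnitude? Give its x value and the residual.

x=0: ŷ = -9 − 0 = -9; r = -8 − (-9) = 1
x=2: ŷ = -9 − 2 = -11; r = -10.5 − (-11) = 0.5
x=3: ŷ = -9 − 3 = -12; r = -13.5 − (-12) = -1.5
x=4: ŷ = -9 − 4 = -13; r = -11.5 − (-13) = 1.5
x=5: ŷ = -9 − 5 = -14; r = -17 − (-14) = -3
x=6: ŷ = -9 − 6 = -15; r = -14 − (-15) = 1
x=7: ŷ = -9 − 7 = -16; r = -16.5 − (-16) = -0.5
x=10: ŷ = -9 − 10 = -19; r = -18 − (-19) = 1
Largest |r| is 3 at x = 5, residual -3.

x = 5, r = -3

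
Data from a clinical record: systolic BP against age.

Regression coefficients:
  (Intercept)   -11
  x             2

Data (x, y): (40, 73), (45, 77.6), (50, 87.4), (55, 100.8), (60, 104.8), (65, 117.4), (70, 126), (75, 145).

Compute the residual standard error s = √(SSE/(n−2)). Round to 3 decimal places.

x=40: ŷ = -11 + 2·40 = 69; r = 73 − 69 = 4
x=45: ŷ = -11 + 2·45 = 79; r = 77.6 − 79 = -1.4
x=50: ŷ = -11 + 2·50 = 89; r = 87.4 − 89 = -1.6
x=55: ŷ = -11 + 2·55 = 99; r = 100.8 − 99 = 1.8
x=60: ŷ = -11 + 2·60 = 109; r = 104.8 − 109 = -4.2
x=65: ŷ = -11 + 2·65 = 119; r = 117.4 − 119 = -1.6
x=70: ŷ = -11 + 2·70 = 129; r = 126 − 129 = -3
x=75: ŷ = -11 + 2·75 = 139; r = 145 − 139 = 6
SSE = 16 + 1.96 + 2.56 + 3.24 + 17.64 + 2.56 + 9 + 36 = 88.96
s = √(88.96/6) = √14.8267 ≈ 3.851

s = 3.851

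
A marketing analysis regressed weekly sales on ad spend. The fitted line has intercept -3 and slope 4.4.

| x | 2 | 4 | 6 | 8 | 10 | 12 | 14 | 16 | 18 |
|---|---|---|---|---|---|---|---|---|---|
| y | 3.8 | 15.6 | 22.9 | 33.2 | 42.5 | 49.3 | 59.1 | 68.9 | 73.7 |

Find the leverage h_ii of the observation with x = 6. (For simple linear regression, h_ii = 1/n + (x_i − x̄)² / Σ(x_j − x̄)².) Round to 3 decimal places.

h = 0.178

x̄ = (2 + 4 + 6 + 8 + 10 + 12 + 14 + 16 + 18)/9 = 10
Σ(x − x̄)² = 64 + 36 + 16 + 4 + 0 + 4 + 16 + 36 + 64 = 240
h = 1/9 + (-4)²/240 = 0.111111 + 0.0666667 = 0.178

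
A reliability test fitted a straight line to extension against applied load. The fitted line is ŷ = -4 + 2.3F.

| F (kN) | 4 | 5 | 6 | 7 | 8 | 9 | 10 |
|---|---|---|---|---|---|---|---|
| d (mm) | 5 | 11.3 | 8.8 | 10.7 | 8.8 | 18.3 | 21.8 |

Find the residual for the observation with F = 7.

r = -1.4

ŷ = -4 + 2.3·7 = 12.1
r = 10.7 − 12.1 = -1.4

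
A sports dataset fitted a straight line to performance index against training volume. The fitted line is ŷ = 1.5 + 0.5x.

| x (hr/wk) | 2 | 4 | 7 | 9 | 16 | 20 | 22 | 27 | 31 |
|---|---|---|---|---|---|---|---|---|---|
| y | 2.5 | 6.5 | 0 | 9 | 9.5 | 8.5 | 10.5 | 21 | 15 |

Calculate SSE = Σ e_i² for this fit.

SSE = 96

x=2: ŷ = 1.5 + 0.5·2 = 2.5; e = 2.5 − 2.5 = 0
x=4: ŷ = 1.5 + 0.5·4 = 3.5; e = 6.5 − 3.5 = 3
x=7: ŷ = 1.5 + 0.5·7 = 5; e = 0 − 5 = -5
x=9: ŷ = 1.5 + 0.5·9 = 6; e = 9 − 6 = 3
x=16: ŷ = 1.5 + 0.5·16 = 9.5; e = 9.5 − 9.5 = 0
x=20: ŷ = 1.5 + 0.5·20 = 11.5; e = 8.5 − 11.5 = -3
x=22: ŷ = 1.5 + 0.5·22 = 12.5; e = 10.5 − 12.5 = -2
x=27: ŷ = 1.5 + 0.5·27 = 15; e = 21 − 15 = 6
x=31: ŷ = 1.5 + 0.5·31 = 17; e = 15 − 17 = -2
SSE = 0 + 9 + 25 + 9 + 0 + 9 + 4 + 36 + 4 = 96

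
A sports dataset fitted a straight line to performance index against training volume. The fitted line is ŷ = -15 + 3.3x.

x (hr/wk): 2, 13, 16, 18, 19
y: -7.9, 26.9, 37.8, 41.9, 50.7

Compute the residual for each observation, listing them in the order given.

x=2: ŷ = -15 + 3.3·2 = -8.4; e = -7.9 − (-8.4) = 0.5
x=13: ŷ = -15 + 3.3·13 = 27.9; e = 26.9 − 27.9 = -1
x=16: ŷ = -15 + 3.3·16 = 37.8; e = 37.8 − 37.8 = 0
x=18: ŷ = -15 + 3.3·18 = 44.4; e = 41.9 − 44.4 = -2.5
x=19: ŷ = -15 + 3.3·19 = 47.7; e = 50.7 − 47.7 = 3

0.5, -1, 0, -2.5, 3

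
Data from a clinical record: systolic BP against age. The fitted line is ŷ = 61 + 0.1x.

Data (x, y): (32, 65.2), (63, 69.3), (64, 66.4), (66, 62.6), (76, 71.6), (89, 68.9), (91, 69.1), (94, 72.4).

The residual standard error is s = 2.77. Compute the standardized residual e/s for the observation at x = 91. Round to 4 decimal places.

ŷ = 61 + 0.1·91 = 70.1
e = 69.1 − 70.1 = -1
e/s = -1 / 2.77 = -0.3610

-0.3610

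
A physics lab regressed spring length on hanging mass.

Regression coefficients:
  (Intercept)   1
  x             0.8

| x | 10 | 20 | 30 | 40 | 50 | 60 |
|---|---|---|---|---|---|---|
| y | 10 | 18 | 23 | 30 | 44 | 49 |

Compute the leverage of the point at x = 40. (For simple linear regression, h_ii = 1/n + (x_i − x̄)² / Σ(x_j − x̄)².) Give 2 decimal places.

h = 0.18

x̄ = (10 + 20 + 30 + 40 + 50 + 60)/6 = 35
Σ(x − x̄)² = 625 + 225 + 25 + 25 + 225 + 625 = 1750
h = 1/6 + (5)²/1750 = 0.166667 + 0.0142857 = 0.18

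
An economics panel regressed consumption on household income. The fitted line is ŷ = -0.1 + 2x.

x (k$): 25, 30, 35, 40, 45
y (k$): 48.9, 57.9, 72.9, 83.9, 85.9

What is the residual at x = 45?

r = -4

ŷ = -0.1 + 2·45 = 89.9
r = 85.9 − 89.9 = -4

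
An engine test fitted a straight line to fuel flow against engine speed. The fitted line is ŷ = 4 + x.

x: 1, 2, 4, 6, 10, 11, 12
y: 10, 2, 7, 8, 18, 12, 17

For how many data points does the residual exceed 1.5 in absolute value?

5

x=1: ŷ = 4 + 1 = 5; r = 10 − 5 = 5
x=2: ŷ = 4 + 2 = 6; r = 2 − 6 = -4
x=4: ŷ = 4 + 4 = 8; r = 7 − 8 = -1
x=6: ŷ = 4 + 6 = 10; r = 8 − 10 = -2
x=10: ŷ = 4 + 10 = 14; r = 18 − 14 = 4
x=11: ŷ = 4 + 11 = 15; r = 12 − 15 = -3
x=12: ŷ = 4 + 12 = 16; r = 17 − 16 = 1
|r| > 1.5: x=1 (|r|=5), x=2 (|r|=4), x=6 (|r|=2), x=10 (|r|=4), x=11 (|r|=3) → 5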